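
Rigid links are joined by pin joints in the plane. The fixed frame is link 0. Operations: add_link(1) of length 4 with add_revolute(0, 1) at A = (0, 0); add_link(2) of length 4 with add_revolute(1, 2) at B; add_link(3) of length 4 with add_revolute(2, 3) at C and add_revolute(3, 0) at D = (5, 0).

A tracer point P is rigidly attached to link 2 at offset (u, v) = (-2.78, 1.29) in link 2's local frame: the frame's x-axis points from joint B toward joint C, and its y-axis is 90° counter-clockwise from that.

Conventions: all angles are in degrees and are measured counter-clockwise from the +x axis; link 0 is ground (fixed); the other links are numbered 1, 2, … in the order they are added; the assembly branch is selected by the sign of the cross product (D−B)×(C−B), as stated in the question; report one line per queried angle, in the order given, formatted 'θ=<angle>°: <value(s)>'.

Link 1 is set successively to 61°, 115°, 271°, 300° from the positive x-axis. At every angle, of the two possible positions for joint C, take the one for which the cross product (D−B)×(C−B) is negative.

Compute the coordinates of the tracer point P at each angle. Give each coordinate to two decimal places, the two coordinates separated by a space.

A=(0,0), D=(5.00,0)
θ=61°: B = A + 4.00·(cos61°, sin61°) = (1.9392, 3.4985)
θ=61°: |BD| = 4.6484
θ=61°: circle(B,4.00) ∩ circle(D,4.00): a=2.3242, h=3.2555
θ=61°:   candidates: C₊=(5.9198,3.8928) cross=15.133; C₋=(1.0195,-0.3943) cross=-15.133
θ=61°:   branch - wants cross < 0 → take C=(1.0195,-0.3943) (cross=-15.133)
θ=61°: ex = (C−B)/|BC| = (-0.2299,-0.9732); ey = (0.9732,-0.2299)
θ=61°: P = B + -2.78·ex + 1.29·ey = (3.8339,5.9074)
θ=115°: B = A + 4.00·(cos115°, sin115°) = (-1.6905, 3.6252)
θ=115°: |BD| = 7.6095
θ=115°: circle(B,4.00) ∩ circle(D,4.00): a=3.8048, h=1.2344
θ=115°:   candidates: C₊=(2.2429,2.8980) cross=9.393; C₋=(1.0667,0.7273) cross=-9.393
θ=115°:   branch - wants cross < 0 → take C=(1.0667,0.7273) (cross=-9.393)
θ=115°: ex = (C−B)/|BC| = (0.6893,-0.7245); ey = (0.7245,0.6893)
θ=115°: P = B + -2.78·ex + 1.29·ey = (-2.6721,6.5285)
θ=271°: B = A + 4.00·(cos271°, sin271°) = (0.0698, -3.9994)
θ=271°: |BD| = 6.3484
θ=271°: circle(B,4.00) ∩ circle(D,4.00): a=3.1742, h=2.4340
θ=271°:   candidates: C₊=(1.0015,-0.1094) cross=15.452; C₋=(4.0683,-3.8900) cross=-15.452
θ=271°:   branch - wants cross < 0 → take C=(4.0683,-3.8900) (cross=-15.452)
θ=271°: ex = (C−B)/|BC| = (0.9996,0.0274); ey = (-0.0274,0.9996)
θ=271°: P = B + -2.78·ex + 1.29·ey = (-2.7444,-2.7859)
θ=300°: B = A + 4.00·(cos300°, sin300°) = (2.0000, -3.4641)
θ=300°: |BD| = 4.5826
θ=300°: circle(B,4.00) ∩ circle(D,4.00): a=2.2913, h=3.2787
θ=300°:   candidates: C₊=(1.0215,0.4144) cross=15.025; C₋=(5.9785,-3.8785) cross=-15.025
θ=300°:   branch - wants cross < 0 → take C=(5.9785,-3.8785) (cross=-15.025)
θ=300°: ex = (C−B)/|BC| = (0.9946,-0.1036); ey = (0.1036,0.9946)
θ=300°: P = B + -2.78·ex + 1.29·ey = (-0.6314,-1.8931)

θ=61°: 3.83 5.91
θ=115°: -2.67 6.53
θ=271°: -2.74 -2.79
θ=300°: -0.63 -1.89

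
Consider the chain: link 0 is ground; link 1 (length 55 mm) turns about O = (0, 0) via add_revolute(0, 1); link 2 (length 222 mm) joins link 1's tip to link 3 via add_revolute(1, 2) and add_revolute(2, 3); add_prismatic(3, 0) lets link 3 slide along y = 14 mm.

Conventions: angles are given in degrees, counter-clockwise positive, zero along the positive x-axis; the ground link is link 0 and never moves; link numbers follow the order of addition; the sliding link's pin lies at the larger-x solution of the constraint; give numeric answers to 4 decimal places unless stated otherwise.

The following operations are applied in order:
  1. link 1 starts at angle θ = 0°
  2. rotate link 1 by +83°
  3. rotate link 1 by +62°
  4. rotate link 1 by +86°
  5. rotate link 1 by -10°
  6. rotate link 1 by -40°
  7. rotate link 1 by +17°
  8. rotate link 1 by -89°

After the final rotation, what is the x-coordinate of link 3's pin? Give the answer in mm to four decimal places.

geometry: r = 55 mm, L = 222 mm, e = 14 mm; θ starts at 0°
rotate link 1 by +83°: θ ← 0° +83° = 83°
rotate link 1 by +62°: θ ← 83° +62° = 145°
rotate link 1 by +86°: θ ← 145° +86° = 231°
rotate link 1 by -10°: θ ← 231° -10° = 221°
rotate link 1 by -40°: θ ← 221° -40° = 181°
rotate link 1 by +17°: θ ← 181° +17° = 198°
rotate link 1 by -89°: θ ← 198° -89° = 109°
crank pin P = (r cos θ, r sin θ) = (-17.906248, 52.003522)
h = r sin θ − e = 52.003522 − 14 = 38.003522
x = r cos θ + √(L² − h²) = -17.906248 + 218.722958 = 200.816709

200.8167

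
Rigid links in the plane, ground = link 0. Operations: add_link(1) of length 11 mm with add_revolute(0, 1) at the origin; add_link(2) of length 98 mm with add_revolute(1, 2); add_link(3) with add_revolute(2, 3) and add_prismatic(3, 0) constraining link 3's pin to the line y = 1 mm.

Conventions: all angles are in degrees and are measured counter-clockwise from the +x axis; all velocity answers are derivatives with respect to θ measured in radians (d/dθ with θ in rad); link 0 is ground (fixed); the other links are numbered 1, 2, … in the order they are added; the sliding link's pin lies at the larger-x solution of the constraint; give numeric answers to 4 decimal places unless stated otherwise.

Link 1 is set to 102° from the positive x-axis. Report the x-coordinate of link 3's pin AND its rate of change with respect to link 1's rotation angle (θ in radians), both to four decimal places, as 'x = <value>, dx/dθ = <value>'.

geometry: r = 11 mm, L = 98 mm, e = 1 mm
crank pin P = (r cos θ, r sin θ) = (-2.287029, 10.759624)
h = r sin θ − e = 10.759624 − 1 = 9.759624
x = r cos θ + √(L² − h²) = -2.287029 + 97.512818 = 95.225790
dx/dθ = −r sin θ − h·r cos θ/√(L² − h²) (θ in radians; h = 9.759624) = -10.530725

x = 95.2258, dx/dθ = -10.5307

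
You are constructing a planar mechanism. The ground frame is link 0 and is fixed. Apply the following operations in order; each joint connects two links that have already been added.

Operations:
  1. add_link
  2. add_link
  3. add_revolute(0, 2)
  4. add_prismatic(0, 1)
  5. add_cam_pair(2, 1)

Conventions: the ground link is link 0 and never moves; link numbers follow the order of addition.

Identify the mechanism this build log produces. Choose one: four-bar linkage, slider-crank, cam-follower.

links: 3 (incl. ground); joints: 1 revolute, 1 prismatic, 1 higher (cam) pair, forming one closed loop
3 links, revolute + prismatic + higher pair in one loop → cam-follower

cam-follower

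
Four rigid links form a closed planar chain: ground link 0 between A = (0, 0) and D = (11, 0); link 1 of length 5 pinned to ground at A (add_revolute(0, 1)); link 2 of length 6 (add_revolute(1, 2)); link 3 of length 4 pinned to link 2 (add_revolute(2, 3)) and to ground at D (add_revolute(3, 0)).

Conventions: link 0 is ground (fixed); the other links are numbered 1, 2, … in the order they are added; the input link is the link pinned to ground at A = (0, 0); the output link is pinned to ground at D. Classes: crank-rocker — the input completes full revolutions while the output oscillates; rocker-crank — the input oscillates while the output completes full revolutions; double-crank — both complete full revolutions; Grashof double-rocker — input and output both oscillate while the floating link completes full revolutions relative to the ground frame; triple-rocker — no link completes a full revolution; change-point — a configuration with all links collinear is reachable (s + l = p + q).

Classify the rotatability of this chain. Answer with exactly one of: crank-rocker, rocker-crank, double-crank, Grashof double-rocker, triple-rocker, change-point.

lengths: ground=11, input=5, coupler=6, output=4
sorted: s=4 (shortest), l=11 (longest), p+q=11
s + l = 15 vs p + q = 11
s + l > p + q → non-Grashof → no link fully rotates → triple-rocker

triple-rocker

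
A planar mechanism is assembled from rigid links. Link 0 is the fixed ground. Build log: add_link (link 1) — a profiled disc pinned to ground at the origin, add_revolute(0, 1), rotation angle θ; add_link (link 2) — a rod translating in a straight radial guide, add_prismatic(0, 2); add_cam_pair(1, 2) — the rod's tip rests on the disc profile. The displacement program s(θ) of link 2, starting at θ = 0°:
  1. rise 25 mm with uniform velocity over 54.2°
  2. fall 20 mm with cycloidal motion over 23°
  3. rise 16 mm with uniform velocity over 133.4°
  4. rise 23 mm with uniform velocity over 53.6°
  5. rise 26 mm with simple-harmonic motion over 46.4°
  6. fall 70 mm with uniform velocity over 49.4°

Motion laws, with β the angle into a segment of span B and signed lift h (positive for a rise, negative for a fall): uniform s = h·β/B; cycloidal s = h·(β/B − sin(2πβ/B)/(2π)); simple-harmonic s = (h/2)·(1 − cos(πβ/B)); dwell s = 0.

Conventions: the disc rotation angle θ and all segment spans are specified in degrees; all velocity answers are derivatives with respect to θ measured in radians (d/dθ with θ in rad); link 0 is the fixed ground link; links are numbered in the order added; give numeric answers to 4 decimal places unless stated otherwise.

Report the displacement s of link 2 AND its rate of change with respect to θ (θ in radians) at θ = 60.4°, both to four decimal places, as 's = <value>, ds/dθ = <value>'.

seg 1 [0°–54.2°] uniform, h=25: full span → s += 25 → s = 25.0000
seg 2 [54.2°–77.2°] cycloidal, h=-20: θ=60.4° here. β=6.2, B=23. -20·(0.2696 − sin(2π·0.2696)/(2π)) = -2.2322 → s = 22.7678
velocity in seg [54.2°–77.2°] (cycloidal), θ in radians: β = 6.2° = 0.1082 rad, B = 23° = 0.4014 rad; ds/dθ = (h/B)(1 − cos(2πβ/B)) = ((-20)/0.4014)(1 − cos(2π·0.2696)) = -55.931766 mm/rad

s = 22.7678, ds/dθ = -55.9318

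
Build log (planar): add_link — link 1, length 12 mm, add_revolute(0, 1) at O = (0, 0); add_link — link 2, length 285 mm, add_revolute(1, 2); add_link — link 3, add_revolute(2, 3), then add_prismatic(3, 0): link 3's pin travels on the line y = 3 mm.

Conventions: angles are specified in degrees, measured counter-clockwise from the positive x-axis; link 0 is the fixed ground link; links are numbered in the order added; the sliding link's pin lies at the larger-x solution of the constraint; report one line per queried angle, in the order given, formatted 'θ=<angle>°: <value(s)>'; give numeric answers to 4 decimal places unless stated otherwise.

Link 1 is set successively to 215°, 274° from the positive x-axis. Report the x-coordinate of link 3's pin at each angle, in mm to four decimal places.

geometry: r = 12 mm, L = 285 mm, e = 3 mm
θ=215°: crank pin P = (r cos θ, r sin θ) = (-9.829825, -6.882917)
θ=215°: h = r sin θ − e = -6.882917 − 3 = -9.882917
θ=215°: x = r cos θ + √(L² − h²) = -9.829825 + 284.828594 = 274.998769
θ=274°: crank pin P = (r cos θ, r sin θ) = (0.837078, -11.970769)
θ=274°: h = r sin θ − e = -11.970769 − 3 = -14.970769
θ=274°: x = r cos θ + √(L² − h²) = 0.837078 + 284.606529 = 285.443606

θ=215°: 274.9988
θ=274°: 285.4436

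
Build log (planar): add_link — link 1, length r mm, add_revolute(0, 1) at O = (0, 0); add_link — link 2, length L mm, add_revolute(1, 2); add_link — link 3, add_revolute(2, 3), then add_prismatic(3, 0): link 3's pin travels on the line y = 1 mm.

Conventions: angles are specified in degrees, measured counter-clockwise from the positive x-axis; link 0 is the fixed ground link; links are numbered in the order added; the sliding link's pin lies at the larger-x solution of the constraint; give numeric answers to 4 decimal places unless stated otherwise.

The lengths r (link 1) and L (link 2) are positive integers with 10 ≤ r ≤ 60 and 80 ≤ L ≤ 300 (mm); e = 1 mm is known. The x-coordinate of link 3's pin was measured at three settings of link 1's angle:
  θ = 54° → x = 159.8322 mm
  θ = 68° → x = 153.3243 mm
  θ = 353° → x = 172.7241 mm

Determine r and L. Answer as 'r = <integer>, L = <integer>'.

constraint per measurement: (x − r cos θ)² + (r sin θ − e)² = L²
subtracting the θ₁ and θ₂ equations cancels the r² and L² terms:
r = (x₁² − x₂²) / (2[(x₁cos θ₁ + e sin θ₁) − (x₂cos θ₂ + e sin θ₂)]) = 28.0001 → r = 28
L² = (x₁ − r cos θ₁)² + (r sin θ₁ − e)² = 21024.9946 → L = 145.0000 → L = 145
check at θ₃=353°: x = 172.7241 (printed 172.7241) ✓

r = 28, L = 145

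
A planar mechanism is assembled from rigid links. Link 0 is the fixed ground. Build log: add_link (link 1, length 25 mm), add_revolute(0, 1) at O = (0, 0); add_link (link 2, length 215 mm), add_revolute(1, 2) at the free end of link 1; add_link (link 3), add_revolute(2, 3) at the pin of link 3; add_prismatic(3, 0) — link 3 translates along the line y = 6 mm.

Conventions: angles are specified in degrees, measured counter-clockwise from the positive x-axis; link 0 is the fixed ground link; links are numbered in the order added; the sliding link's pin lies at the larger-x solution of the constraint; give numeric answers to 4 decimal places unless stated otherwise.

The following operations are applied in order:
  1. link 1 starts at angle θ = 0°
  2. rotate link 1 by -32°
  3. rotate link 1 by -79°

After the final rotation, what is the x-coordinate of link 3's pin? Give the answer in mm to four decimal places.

geometry: r = 25 mm, L = 215 mm, e = 6 mm; θ starts at 0°
rotate link 1 by -32°: θ ← 0° -32° = -32°
rotate link 1 by -79°: θ ← -32° -79° = -111°
crank pin P = (r cos θ, r sin θ) = (-8.959199, -23.339511)
h = r sin θ − e = -23.339511 − 6 = -29.339511
x = r cos θ + √(L² − h²) = -8.959199 + 212.988716 = 204.029517

204.0295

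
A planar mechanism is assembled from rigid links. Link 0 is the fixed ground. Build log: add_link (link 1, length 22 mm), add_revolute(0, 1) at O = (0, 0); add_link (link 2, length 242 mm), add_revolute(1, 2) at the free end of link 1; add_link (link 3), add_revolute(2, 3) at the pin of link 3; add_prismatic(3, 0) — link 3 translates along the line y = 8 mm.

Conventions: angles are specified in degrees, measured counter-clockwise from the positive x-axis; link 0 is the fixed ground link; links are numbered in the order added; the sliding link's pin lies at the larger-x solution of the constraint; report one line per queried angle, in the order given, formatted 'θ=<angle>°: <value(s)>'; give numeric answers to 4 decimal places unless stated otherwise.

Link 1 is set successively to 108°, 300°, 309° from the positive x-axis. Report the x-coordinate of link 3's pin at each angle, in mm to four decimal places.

geometry: r = 22 mm, L = 242 mm, e = 8 mm
θ=108°: crank pin P = (r cos θ, r sin θ) = (-6.798374, 20.923243)
θ=108°: h = r sin θ − e = 20.923243 − 8 = 12.923243
θ=108°: x = r cos θ + √(L² − h²) = -6.798374 + 241.654691 = 234.856317
θ=300°: crank pin P = (r cos θ, r sin θ) = (11.000000, -19.052559)
θ=300°: h = r sin θ − e = -19.052559 − 8 = -27.052559
θ=300°: x = r cos θ + √(L² − h²) = 11.000000 + 240.483178 = 251.483178
θ=309°: crank pin P = (r cos θ, r sin θ) = (13.845049, -17.097211)
θ=309°: h = r sin θ − e = -17.097211 − 8 = -25.097211
θ=309°: x = r cos θ + √(L² − h²) = 13.845049 + 240.695098 = 254.540146

θ=108°: 234.8563
θ=300°: 251.4832
θ=309°: 254.5401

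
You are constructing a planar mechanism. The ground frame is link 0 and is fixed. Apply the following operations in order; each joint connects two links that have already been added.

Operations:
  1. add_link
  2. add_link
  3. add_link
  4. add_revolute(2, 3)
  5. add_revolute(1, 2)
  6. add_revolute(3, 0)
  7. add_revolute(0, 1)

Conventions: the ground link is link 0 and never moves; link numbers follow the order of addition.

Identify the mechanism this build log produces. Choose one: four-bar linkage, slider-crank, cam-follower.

links: 4 (incl. ground); joints: 4 revolute, 0 prismatic, 0 higher (cam) pair, forming one closed loop
4 links in a single 4R loop → four-bar linkage

four-bar linkage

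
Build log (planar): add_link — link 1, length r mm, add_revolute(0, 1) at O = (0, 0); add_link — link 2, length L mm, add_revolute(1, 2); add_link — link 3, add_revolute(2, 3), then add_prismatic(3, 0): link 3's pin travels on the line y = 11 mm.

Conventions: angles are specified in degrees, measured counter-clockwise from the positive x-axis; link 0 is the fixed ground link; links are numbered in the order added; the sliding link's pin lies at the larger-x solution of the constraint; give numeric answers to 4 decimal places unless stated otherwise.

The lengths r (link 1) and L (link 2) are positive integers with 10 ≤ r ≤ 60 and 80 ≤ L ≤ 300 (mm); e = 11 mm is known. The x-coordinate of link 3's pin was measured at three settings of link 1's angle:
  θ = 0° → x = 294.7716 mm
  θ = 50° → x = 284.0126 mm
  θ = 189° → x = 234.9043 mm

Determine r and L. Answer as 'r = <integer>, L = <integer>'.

constraint per measurement: (x − r cos θ)² + (r sin θ − e)² = L²
subtracting the θ₁ and θ₂ equations cancels the r² and L² terms:
r = (x₁² − x₂²) / (2[(x₁cos θ₁ + e sin θ₁) − (x₂cos θ₂ + e sin θ₂)]) = 30.0001 → r = 30
L² = (x₁ − r cos θ₁)² + (r sin θ₁ − e)² = 70225.0002 → L = 265.0000 → L = 265
check at θ₃=189°: x = 234.9043 (printed 234.9043) ✓

r = 30, L = 265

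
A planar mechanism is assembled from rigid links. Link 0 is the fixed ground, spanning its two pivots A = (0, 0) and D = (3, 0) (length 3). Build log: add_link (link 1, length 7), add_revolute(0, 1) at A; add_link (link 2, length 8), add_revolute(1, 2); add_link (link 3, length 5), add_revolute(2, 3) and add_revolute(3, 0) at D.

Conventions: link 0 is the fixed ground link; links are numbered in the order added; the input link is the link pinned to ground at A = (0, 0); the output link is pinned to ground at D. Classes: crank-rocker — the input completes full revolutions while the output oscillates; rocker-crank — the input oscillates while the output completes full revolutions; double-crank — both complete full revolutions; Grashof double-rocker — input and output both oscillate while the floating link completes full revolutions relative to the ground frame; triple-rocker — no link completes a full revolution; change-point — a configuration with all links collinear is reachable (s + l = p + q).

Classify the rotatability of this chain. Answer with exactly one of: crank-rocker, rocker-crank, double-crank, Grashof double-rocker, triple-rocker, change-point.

lengths: ground=3, input=7, coupler=8, output=5
sorted: s=3 (shortest), l=8 (longest), p+q=12
s + l = 11 vs p + q = 12
s + l < p + q (Grashof) with shortest = ground link → double-crank

double-crank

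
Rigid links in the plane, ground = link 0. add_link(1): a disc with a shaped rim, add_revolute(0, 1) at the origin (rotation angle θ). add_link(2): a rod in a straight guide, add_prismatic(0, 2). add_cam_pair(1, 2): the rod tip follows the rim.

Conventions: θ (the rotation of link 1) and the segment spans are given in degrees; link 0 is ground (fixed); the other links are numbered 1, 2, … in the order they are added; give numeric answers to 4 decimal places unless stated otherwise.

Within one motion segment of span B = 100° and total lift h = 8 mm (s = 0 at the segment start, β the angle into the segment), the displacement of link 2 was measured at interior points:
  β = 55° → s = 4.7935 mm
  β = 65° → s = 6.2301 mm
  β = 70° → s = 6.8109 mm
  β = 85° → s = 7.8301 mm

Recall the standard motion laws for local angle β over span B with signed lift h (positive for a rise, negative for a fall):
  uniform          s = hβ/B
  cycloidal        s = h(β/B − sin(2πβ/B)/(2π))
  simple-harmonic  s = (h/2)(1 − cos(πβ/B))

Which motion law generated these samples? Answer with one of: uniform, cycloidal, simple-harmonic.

candidates at β/B = r: uniform s = h·r (linear in β); cycloidal s = h·(r − sin(2πr)/(2π)); simple-harmonic s = (h/2)(1 − cos(πr))
β=55°: printed 4.7935 | uniform 4.4000, cycloidal 4.7935, simple-harmonic 4.6257
β=65°: printed 6.2301 | uniform 5.2000, cycloidal 6.2301, simple-harmonic 5.8160
β=70°: printed 6.8109 | uniform 5.6000, cycloidal 6.8109, simple-harmonic 6.3511
β=85°: printed 7.8301 | uniform 6.8000, cycloidal 7.8301, simple-harmonic 7.5640
only one law matches every sample → cycloidal

cycloidal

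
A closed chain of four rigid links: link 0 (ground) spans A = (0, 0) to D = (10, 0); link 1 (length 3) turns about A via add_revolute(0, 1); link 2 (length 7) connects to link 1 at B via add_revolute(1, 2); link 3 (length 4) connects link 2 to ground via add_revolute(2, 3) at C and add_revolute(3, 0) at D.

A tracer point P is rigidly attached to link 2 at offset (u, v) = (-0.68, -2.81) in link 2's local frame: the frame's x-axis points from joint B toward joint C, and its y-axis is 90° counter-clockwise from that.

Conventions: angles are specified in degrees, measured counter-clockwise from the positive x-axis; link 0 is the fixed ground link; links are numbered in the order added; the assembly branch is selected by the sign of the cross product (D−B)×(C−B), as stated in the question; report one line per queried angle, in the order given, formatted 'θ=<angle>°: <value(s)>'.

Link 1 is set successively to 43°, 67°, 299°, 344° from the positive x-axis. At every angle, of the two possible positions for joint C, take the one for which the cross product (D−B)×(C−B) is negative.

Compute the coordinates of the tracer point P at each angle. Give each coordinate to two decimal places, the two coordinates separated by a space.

A=(0,0), D=(10.00,0)
θ=43°: B = A + 3.00·(cos43°, sin43°) = (2.1941, 2.0460)
θ=43°: |BD| = 8.0696
θ=43°: circle(B,7.00) ∩ circle(D,4.00): a=6.0795, h=3.4698
θ=43°:   candidates: C₊=(8.9547,3.8610) cross=28.000; C₋=(7.1952,-2.8518) cross=-28.000
θ=43°:   branch - wants cross < 0 → take C=(7.1952,-2.8518) (cross=-28.000)
θ=43°: ex = (C−B)/|BC| = (0.7144,-0.6997); ey = (0.6997,0.7144)
θ=43°: P = B + -0.68·ex + -2.81·ey = (-0.2579,0.5142)
θ=67°: B = A + 3.00·(cos67°, sin67°) = (1.1722, 2.7615)
θ=67°: |BD| = 9.2497
θ=67°: circle(B,7.00) ∩ circle(D,4.00): a=6.4087, h=2.8158
θ=67°:   candidates: C₊=(8.1293,3.5356) cross=26.045; C₋=(6.4479,-1.8392) cross=-26.045
θ=67°:   branch - wants cross < 0 → take C=(6.4479,-1.8392) (cross=-26.045)
θ=67°: ex = (C−B)/|BC| = (0.7537,-0.6572); ey = (0.6572,0.7537)
θ=67°: P = B + -0.68·ex + -2.81·ey = (-1.1872,1.0906)
θ=299°: B = A + 3.00·(cos299°, sin299°) = (1.4544, -2.6239)
θ=299°: |BD| = 8.9393
θ=299°: circle(B,7.00) ∩ circle(D,4.00): a=6.3154, h=3.0191
θ=299°:   candidates: C₊=(6.6055,2.1160) cross=26.989; C₋=(8.3779,-3.6563) cross=-26.989
θ=299°:   branch - wants cross < 0 → take C=(8.3779,-3.6563) (cross=-26.989)
θ=299°: ex = (C−B)/|BC| = (0.9891,-0.1475); ey = (0.1475,0.9891)
θ=299°: P = B + -0.68·ex + -2.81·ey = (0.3674,-5.3028)
θ=344°: B = A + 3.00·(cos344°, sin344°) = (2.8838, -0.8269)
θ=344°: |BD| = 7.1641
θ=344°: circle(B,7.00) ∩ circle(D,4.00): a=5.8852, h=3.7900
θ=344°:   candidates: C₊=(8.2922,3.6171) cross=27.152; C₋=(9.1671,-3.9123) cross=-27.152
θ=344°:   branch - wants cross < 0 → take C=(9.1671,-3.9123) (cross=-27.152)
θ=344°: ex = (C−B)/|BC| = (0.8976,-0.4408); ey = (0.4408,0.8976)
θ=344°: P = B + -0.68·ex + -2.81·ey = (1.0348,-3.0495)

θ=43°: -0.26 0.51
θ=67°: -1.19 1.09
θ=299°: 0.37 -5.30
θ=344°: 1.03 -3.05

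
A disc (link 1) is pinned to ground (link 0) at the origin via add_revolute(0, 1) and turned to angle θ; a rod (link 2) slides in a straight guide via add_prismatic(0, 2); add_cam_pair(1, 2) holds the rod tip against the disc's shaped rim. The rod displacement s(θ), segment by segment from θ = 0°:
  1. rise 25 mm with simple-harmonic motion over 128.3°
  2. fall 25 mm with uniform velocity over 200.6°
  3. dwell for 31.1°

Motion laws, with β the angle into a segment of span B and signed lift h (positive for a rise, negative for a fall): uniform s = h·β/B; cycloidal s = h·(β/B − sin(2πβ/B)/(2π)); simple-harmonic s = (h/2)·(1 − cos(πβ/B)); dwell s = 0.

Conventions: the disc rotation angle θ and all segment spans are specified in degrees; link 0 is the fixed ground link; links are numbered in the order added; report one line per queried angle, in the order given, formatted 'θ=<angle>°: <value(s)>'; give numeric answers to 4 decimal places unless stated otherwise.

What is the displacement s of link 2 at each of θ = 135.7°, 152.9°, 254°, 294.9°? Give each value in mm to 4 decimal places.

segment 1 (0° to 128.3°, simple-harmonic, h = 25) is passed completely: s = 0.0000 + (25) = 25.0000
θ = 135.7° falls in segment 2 (128.3° to 328.9°, uniform, h = -25): β = 135.7 − 128.3 = 7.4°, B = 200.6°; Δs = -25·7.4/200.6 = -0.9222; s = 25.0000 − 0.9222 = 24.0778
θ = 152.9° falls in segment 2 (128.3° to 328.9°, uniform, h = -25): β = 152.9 − 128.3 = 24.6°, B = 200.6°; Δs = -25·24.6/200.6 = -3.0658; s = 25.0000 − 3.0658 = 21.9342
θ = 254° falls in segment 2 (128.3° to 328.9°, uniform, h = -25): β = 254 − 128.3 = 125.7°, B = 200.6°; Δs = -25·125.7/200.6 = -15.6655; s = 25.0000 − 15.6655 = 9.3345
θ = 294.9° falls in segment 2 (128.3° to 328.9°, uniform, h = -25): β = 294.9 − 128.3 = 166.6°, B = 200.6°; Δs = -25·166.6/200.6 = -20.7627; s = 25.0000 − 20.7627 = 4.2373

θ=135.7°: 24.0778
θ=152.9°: 21.9342
θ=254°: 9.3345
θ=294.9°: 4.2373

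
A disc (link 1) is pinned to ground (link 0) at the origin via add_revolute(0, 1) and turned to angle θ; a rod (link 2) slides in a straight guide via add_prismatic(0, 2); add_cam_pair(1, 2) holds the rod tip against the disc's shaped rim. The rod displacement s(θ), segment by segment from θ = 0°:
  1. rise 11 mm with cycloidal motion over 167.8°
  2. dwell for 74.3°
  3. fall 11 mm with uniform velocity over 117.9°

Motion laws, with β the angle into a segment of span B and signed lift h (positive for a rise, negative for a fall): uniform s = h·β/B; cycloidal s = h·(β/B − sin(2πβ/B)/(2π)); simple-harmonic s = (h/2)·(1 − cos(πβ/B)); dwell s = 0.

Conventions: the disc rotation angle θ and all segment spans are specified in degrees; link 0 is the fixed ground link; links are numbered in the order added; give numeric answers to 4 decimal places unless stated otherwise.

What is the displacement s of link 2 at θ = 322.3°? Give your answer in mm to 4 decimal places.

segment 1 (0° to 167.8°, cycloidal, h = 11) is passed completely: s = 0.0000 + (11) = 11.0000
segment 2 (167.8° to 242.1°, dwell): s unchanged at 11.0000
θ = 322.3° falls in segment 3 (242.1° to 360°, uniform, h = -11): β = 322.3 − 242.1 = 80.2°, B = 117.9°; Δs = -11·80.2/117.9 = -7.4826; s = 11.0000 − 7.4826 = 3.5174

3.5174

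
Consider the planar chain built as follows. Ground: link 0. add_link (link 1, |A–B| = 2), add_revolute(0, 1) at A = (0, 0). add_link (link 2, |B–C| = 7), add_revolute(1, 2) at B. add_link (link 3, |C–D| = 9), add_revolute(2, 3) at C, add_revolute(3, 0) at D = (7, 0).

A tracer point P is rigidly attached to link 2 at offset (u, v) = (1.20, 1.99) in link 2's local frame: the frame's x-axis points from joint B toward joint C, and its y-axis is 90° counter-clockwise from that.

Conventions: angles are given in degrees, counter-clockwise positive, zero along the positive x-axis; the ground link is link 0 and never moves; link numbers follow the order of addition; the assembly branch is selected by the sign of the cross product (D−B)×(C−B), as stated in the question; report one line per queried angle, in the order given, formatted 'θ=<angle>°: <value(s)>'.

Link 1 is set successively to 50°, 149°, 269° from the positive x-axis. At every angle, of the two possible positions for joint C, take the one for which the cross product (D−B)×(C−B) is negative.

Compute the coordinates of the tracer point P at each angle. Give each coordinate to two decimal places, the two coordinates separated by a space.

A=(0,0), D=(7.00,0)
θ=50°: B = A + 2.00·(cos50°, sin50°) = (1.2856, 1.5321)
θ=50°: |BD| = 5.9162
θ=50°: circle(B,7.00) ∩ circle(D,9.00): a=0.2537, h=6.9954
θ=50°:   candidates: C₊=(3.3422,8.2232) cross=41.387; C₋=(-0.2809,-5.2904) cross=-41.387
θ=50°:   branch - wants cross < 0 → take C=(-0.2809,-5.2904) (cross=-41.387)
θ=50°: ex = (C−B)/|BC| = (-0.2238,-0.9746); ey = (0.9746,-0.2238)
θ=50°: P = B + 1.20·ex + 1.99·ey = (2.9566,-0.0828)
θ=149°: B = A + 2.00·(cos149°, sin149°) = (-1.7143, 1.0301)
θ=149°: |BD| = 8.7750
θ=149°: circle(B,7.00) ∩ circle(D,9.00): a=2.5641, h=6.5135
θ=149°:   candidates: C₊=(1.5967,7.1975) cross=57.156; C₋=(0.0675,-5.7394) cross=-57.156
θ=149°:   branch - wants cross < 0 → take C=(0.0675,-5.7394) (cross=-57.156)
θ=149°: ex = (C−B)/|BC| = (0.2545,-0.9671); ey = (0.9671,0.2545)
θ=149°: P = B + 1.20·ex + 1.99·ey = (0.5156,0.3761)
θ=269°: B = A + 2.00·(cos269°, sin269°) = (-0.0349, -1.9997)
θ=269°: |BD| = 7.3136
θ=269°: circle(B,7.00) ∩ circle(D,9.00): a=1.4691, h=6.8441
θ=269°:   candidates: C₊=(-0.4931,4.9853) cross=50.055; C₋=(3.2495,-8.1813) cross=-50.055
θ=269°:   branch - wants cross < 0 → take C=(3.2495,-8.1813) (cross=-50.055)
θ=269°: ex = (C−B)/|BC| = (0.4692,-0.8831); ey = (0.8831,0.4692)
θ=269°: P = B + 1.20·ex + 1.99·ey = (2.2855,-2.1257)

θ=50°: 2.96 -0.08
θ=149°: 0.52 0.38
θ=269°: 2.29 -2.13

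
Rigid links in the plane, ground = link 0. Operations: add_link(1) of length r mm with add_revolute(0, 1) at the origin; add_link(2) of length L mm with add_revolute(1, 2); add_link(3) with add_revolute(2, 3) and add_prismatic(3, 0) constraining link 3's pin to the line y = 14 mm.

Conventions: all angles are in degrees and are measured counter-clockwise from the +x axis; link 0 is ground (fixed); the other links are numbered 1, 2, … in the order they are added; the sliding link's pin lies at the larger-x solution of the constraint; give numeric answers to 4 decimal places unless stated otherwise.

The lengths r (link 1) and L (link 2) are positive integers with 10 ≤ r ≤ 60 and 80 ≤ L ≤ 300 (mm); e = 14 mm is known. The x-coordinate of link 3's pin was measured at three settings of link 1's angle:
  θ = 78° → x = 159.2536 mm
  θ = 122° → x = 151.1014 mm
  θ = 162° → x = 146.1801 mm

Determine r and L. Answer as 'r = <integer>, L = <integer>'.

constraint per measurement: (x − r cos θ)² + (r sin θ − e)² = L²
subtracting the θ₁ and θ₂ equations cancels the r² and L² terms:
r = (x₁² − x₂²) / (2[(x₁cos θ₁ + e sin θ₁) − (x₂cos θ₂ + e sin θ₂)]) = 11.0000 → r = 11
L² = (x₁ − r cos θ₁)² + (r sin θ₁ − e)² = 24649.0046 → L = 157.0000 → L = 157
check at θ₃=162°: x = 146.1801 (printed 146.1801) ✓

r = 11, L = 157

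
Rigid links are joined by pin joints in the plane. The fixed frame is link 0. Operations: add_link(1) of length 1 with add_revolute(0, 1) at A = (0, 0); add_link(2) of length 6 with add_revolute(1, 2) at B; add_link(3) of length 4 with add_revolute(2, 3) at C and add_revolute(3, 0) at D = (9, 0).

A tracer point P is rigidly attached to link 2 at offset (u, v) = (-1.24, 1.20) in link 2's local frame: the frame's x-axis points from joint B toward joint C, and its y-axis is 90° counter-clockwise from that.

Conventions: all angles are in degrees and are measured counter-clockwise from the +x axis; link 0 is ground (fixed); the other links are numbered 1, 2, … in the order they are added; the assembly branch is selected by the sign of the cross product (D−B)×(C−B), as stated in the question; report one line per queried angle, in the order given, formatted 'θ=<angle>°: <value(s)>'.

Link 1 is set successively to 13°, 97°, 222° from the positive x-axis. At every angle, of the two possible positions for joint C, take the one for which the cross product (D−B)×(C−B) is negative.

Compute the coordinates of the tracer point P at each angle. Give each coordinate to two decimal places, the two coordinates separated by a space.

A=(0,0), D=(9.00,0)
θ=13°: B = A + 1.00·(cos13°, sin13°) = (0.9744, 0.2250)
θ=13°: |BD| = 8.0288
θ=13°: circle(B,6.00) ∩ circle(D,4.00): a=5.2599, h=2.8868
θ=13°:   candidates: C₊=(6.3131,2.9632) cross=23.177; C₋=(6.1513,-2.8080) cross=-23.177
θ=13°:   branch - wants cross < 0 → take C=(6.1513,-2.8080) (cross=-23.177)
θ=13°: ex = (C−B)/|BC| = (0.8628,-0.5055); ey = (0.5055,0.8628)
θ=13°: P = B + -1.24·ex + 1.20·ey = (0.5111,1.8872)
θ=97°: B = A + 1.00·(cos97°, sin97°) = (-0.1219, 0.9925)
θ=97°: |BD| = 9.1757
θ=97°: circle(B,6.00) ∩ circle(D,4.00): a=5.6777, h=1.9401
θ=97°:   candidates: C₊=(5.7324,2.3071) cross=17.801; C₋=(5.3126,-1.5503) cross=-17.801
θ=97°:   branch - wants cross < 0 → take C=(5.3126,-1.5503) (cross=-17.801)
θ=97°: ex = (C−B)/|BC| = (0.9058,-0.4238); ey = (0.4238,0.9058)
θ=97°: P = B + -1.24·ex + 1.20·ey = (-0.7364,2.6050)
θ=222°: B = A + 1.00·(cos222°, sin222°) = (-0.7431, -0.6691)
θ=222°: |BD| = 9.7661
θ=222°: circle(B,6.00) ∩ circle(D,4.00): a=5.9070, h=1.0523
θ=222°:   candidates: C₊=(5.0779,0.7854) cross=10.277; C₋=(5.2221,-1.3143) cross=-10.277
θ=222°:   branch - wants cross < 0 → take C=(5.2221,-1.3143) (cross=-10.277)
θ=222°: ex = (C−B)/|BC| = (0.9942,-0.1075); ey = (0.1075,0.9942)
θ=222°: P = B + -1.24·ex + 1.20·ey = (-1.8469,0.6572)

θ=13°: 0.51 1.89
θ=97°: -0.74 2.60
θ=222°: -1.85 0.66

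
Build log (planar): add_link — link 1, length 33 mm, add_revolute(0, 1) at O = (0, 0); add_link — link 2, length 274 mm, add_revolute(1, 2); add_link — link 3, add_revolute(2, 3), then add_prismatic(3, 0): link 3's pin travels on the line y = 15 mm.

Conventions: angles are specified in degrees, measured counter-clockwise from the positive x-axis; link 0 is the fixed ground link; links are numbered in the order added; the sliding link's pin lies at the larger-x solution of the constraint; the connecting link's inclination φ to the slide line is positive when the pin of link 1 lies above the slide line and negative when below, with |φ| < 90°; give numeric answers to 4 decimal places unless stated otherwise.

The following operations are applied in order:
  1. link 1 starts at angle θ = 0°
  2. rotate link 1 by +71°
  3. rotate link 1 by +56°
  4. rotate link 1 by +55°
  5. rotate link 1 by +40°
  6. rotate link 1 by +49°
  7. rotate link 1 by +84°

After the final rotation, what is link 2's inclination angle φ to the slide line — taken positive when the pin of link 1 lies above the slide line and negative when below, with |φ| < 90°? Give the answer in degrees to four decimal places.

geometry: r = 33 mm, L = 274 mm, e = 15 mm; θ starts at 0°
rotate link 1 by +71°: θ ← 0° +71° = 71°
rotate link 1 by +56°: θ ← 71° +56° = 127°
rotate link 1 by +55°: θ ← 127° +55° = 182°
rotate link 1 by +40°: θ ← 182° +40° = 222°
rotate link 1 by +49°: θ ← 222° +49° = 271°
rotate link 1 by +84°: θ ← 271° +84° = 355°
h = r sin θ − e = -2.876140 − 15 = -17.876140
sin φ = h / L = -17.876140 / 274 = -0.06524139
φ = arcsin(-0.06524139) = -3.740713°

-3.7407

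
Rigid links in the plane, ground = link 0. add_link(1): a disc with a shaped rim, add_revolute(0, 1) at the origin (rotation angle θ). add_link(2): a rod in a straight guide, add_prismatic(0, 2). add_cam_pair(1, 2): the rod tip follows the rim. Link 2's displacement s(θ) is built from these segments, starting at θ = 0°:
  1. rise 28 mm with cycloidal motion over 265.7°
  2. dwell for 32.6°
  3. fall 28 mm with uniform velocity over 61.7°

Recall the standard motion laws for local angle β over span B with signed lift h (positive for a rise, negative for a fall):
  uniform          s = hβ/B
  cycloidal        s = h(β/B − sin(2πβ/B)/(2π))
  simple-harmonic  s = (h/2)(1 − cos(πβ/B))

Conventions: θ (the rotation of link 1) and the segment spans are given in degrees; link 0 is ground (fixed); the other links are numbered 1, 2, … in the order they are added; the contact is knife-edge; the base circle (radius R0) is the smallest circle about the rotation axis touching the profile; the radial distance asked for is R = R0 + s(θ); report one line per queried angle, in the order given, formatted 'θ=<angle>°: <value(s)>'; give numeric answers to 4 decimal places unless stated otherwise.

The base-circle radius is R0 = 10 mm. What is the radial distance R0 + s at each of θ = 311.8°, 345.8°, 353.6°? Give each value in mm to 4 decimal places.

segment 1 (0° to 265.7°, cycloidal, h = 28) is passed completely: s = 0.0000 + (28) = 28.0000
segment 2 (265.7° to 298.3°, dwell): s unchanged at 28.0000
θ = 311.8° falls in segment 3 (298.3° to 360°, uniform, h = -28): β = 311.8 − 298.3 = 13.5°, B = 61.7°; Δs = -28·13.5/61.7 = -6.1264; s = 28.0000 − 6.1264 = 21.8736
θ = 345.8° falls in segment 3 (298.3° to 360°, uniform, h = -28): β = 345.8 − 298.3 = 47.5°, B = 61.7°; Δs = -28·47.5/61.7 = -21.5559; s = 28.0000 − 21.5559 = 6.4441
θ = 353.6° falls in segment 3 (298.3° to 360°, uniform, h = -28): β = 353.6 − 298.3 = 55.3°, B = 61.7°; Δs = -28·55.3/61.7 = -25.0956; s = 28.0000 − 25.0956 = 2.9044
θ=311.8°: R = R0 + s = 10 + 21.8736 = 31.8736
θ=345.8°: R = R0 + s = 10 + 6.4441 = 16.4441
θ=353.6°: R = R0 + s = 10 + 2.9044 = 12.9044

θ=311.8°: 31.8736
θ=345.8°: 16.4441
θ=353.6°: 12.9044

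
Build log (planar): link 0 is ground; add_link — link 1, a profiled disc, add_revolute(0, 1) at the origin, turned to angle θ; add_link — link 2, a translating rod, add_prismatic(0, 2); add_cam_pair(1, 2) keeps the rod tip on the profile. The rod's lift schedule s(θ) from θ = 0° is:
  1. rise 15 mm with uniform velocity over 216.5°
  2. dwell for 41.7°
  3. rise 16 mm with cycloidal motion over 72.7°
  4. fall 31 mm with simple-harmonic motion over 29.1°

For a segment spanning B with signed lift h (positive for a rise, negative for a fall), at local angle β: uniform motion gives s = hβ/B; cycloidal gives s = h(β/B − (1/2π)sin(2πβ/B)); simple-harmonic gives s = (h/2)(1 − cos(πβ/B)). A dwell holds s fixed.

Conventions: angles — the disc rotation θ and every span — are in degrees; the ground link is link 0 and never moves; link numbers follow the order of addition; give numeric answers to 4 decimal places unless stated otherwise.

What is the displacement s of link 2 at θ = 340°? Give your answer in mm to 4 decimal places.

seg 1 [0°–216.5°] uniform, h=15: full span → s += 15 → s = 15.0000
seg 2 [216.5°–258.2°] dwell: s stays 15.0000
seg 3 [258.2°–330.9°] cycloidal, h=16: full span → s += 16 → s = 31.0000
seg 4 [330.9°–360°] simple-harmonic, h=-31: θ=340° here. β=9.1, B=29.1. -31/2·(1 − cos(π·0.3127)) = -6.8974 → s = 24.1026

24.1026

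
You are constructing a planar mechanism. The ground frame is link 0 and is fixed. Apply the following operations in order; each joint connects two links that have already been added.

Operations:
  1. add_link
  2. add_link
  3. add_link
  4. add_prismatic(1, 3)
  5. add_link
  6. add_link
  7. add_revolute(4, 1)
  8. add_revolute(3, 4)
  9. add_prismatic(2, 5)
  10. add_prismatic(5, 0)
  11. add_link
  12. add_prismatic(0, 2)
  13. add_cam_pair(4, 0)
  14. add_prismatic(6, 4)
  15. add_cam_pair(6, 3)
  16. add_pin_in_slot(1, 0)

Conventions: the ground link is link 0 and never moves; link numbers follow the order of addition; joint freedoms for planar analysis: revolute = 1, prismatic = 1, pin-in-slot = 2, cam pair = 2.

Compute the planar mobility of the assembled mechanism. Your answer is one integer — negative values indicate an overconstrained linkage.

ground; <1,0,0>
#1 <2,0,0>
#2 <3,0,0>
#3 <4,0,0>
P:1↔3 J1 <4,1,0>
#4 <5,1,0>
#5 <6,1,0>
R:4↔1 J1 <6,2,0>
R:3↔4 J1 <6,3,0>
P:2↔5 J1 <6,4,0>
P:5↔0 J1 <6,5,0>
#6 <7,5,0>
P:0↔2 J1 <7,6,0>
C:4↔0 J2 <7,6,1>
P:6↔4 J1 <7,7,1>
C:6↔3 J2 <7,7,2>
PS:1↔0 J2 <7,7,3>
3×6 − 2×7 − 1×3 = 1

M = 1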